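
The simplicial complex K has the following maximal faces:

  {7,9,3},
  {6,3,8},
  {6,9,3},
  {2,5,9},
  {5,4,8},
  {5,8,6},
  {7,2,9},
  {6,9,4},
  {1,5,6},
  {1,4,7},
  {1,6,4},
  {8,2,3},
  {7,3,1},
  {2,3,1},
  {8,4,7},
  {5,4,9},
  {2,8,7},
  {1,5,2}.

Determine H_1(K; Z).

H_1 = Z × Z/2.

We work with the vertex ordering 1 < 2 < 3 < 4 < 5 < 6 < 7 < 8 < 9. The simplices of K, each written with vertices in increasing order, are:

  0-simplices (9): [1], [2], [3], [4], [5], [6], [7], [8], [9]
  1-simplices (27): (27 of them)
  2-simplices (18): [1,2,3], [1,2,5], [1,3,7], [1,4,6], [1,4,7], [1,5,6], [2,3,8], [2,5,9], [2,7,8], [2,7,9], [3,6,8], [3,6,9], [3,7,9], [4,5,8], [4,5,9], [4,6,9], [4,7,8], [5,6,8]

so the chain groups are C_0 ≅ Z^9, C_1 ≅ Z^27, C_2 ≅ Z^18.

∂_1: C_1 → C_0 sends each edge [p,q] (with p < q) to q − p. For instance
  ∂[3,9] = [9] − [3].
The 9×27 boundary matrix has rank 8 and Smith normal form diag(1,1,1,1,1,1,1,1).

∂_2: C_2 → C_1 acts by ∂[p,q,r] = [q,r] − [p,r] + [p,q]. For instance
  ∂[1,5,6] = [5,6] − [1,6] + [1,5],
  ∂[1,4,6] = [4,6] − [1,6] + [1,4].
This gives a 27×18 integer matrix of rank 18; reducing to Smith normal form yields diagonal entries (1,1,1,1,1,1,1,1,1,1,1,1,1,1,1,1,1,2).

Reading off H_k = ker ∂_k / im ∂_{k+1}:

  H_1: rank ker ∂_1 − rank ∂_2 = (27 − 8) − 18 = 1, and ∂_2 has invariant factor 2 > 1, so H_1 = Z × Z/2.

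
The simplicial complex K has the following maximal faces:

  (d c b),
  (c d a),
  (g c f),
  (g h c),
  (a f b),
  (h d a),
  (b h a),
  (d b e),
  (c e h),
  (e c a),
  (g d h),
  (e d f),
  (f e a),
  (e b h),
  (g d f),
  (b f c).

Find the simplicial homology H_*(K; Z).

H_0 = Z,  H_1 = Z^2,  H_2 = Z.

K has 8 vertices, 24 edges, 16 triangles.
rank ∂_0 = 0, rank ∂_1 = 7 ⇒ b_0 = 8 − 0 − 7 = 1; all invariant factors of ∂_1 are 1 so no torsion. So H_0 ≅ Z.
rank ∂_1 = 7, rank ∂_2 = 15 ⇒ b_1 = 24 − 7 − 15 = 2; all invariant factors of ∂_2 are 1 so no torsion. So H_1 ≅ Z^2.
rank ∂_2 = 15, rank ∂_3 = 0 ⇒ b_2 = 16 − 15 − 0 = 1. So H_2 ≅ Z.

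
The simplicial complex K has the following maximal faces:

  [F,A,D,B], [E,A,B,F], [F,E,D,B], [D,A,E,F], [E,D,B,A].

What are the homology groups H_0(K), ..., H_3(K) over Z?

H_0 ≅ Z,  H_1 = 0,  H_2 = 0,  H_3 ≅ Z.

Fix the vertex order A < B < D < E < F and write every simplex with vertices in increasing order. Then dim K = 3 and the simplices of K are:

  0-simplices (5): A, B, D, E, F
  1-simplices (10): AB, AD, AE, AF, BD, BE, BF, DE, DF, EF
  2-simplices (10): ABD, ABE, ABF, ADE, ADF, AEF, BDE, BDF, BEF, DEF
  3-simplices (5): ABDE, ABDF, ABEF, ADEF, BDEF

Hence C_0 ≅ Z^5, C_1 ≅ Z^10, C_2 ≅ Z^10, C_3 ≅ Z^5.

Boundary ∂_1: C_1 → C_0 sends each edge [p,q] (with p < q) to q − p. For instance
  ∂AE = E − A.
As a 5×10 matrix over Z this has rank 4, with invariant factors (1,1,1,1).

∂_2: C_2 → C_1 acts by ∂[p,q,r] = [q,r] − [p,r] + [p,q]. For instance
  ∂AEF = EF − AF + AE,
  ∂BEF = EF − BF + BE.
This gives a 10×10 integer matrix of rank 6; reducing to Smith normal form yields diagonal entries (1,1,1,1,1,1).

The boundary map ∂_3: C_3 → C_2 sends each 3-simplex σ to the alternating sum Σ_i (−1)^i (σ with its i-th vertex removed). For instance
  ∂ABEF = BEF − AEF + ABF − ABE,
  ∂BDEF = DEF − BEF + BDF − BDE.
The resulting 10×5 matrix has rank 4, and its Smith normal form has invariant factors (1,1,1,1).

From H_k ≅ ker(∂_k) / im(∂_{k+1}) we obtain:

  H_0: rank C_0 − rank ∂_1 = 5 − 4 = 1, and the invariant factors of ∂_1 are all 1, so H_0 = Z.
  H_1: rank ker ∂_1 − rank ∂_2 = (10 − 4) − 6 = 0, and the invariant factors of ∂_2 are all 1, so H_1 = 0.
  H_2: rank ker ∂_2 − rank ∂_3 = (10 − 6) − 4 = 0, and the invariant factors of ∂_3 are all 1, so H_2 = 0.
  H_3: rank ker ∂_3 − rank ∂_4 = (5 − 4) − 0 = 1, and there is no ∂_4, so H_3 = Z.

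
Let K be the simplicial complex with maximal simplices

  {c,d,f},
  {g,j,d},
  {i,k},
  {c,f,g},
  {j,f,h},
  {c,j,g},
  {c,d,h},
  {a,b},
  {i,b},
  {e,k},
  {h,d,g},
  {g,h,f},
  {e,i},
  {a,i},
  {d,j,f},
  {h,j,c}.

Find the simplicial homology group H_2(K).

H_2 ≅ 0.

Take the total order a < b < c < d < e < f < g < h < i < j < k on the vertex set. Then K (dimension 2) consists of the simplices:

  0-simplices (11): a, b, c, d, e, f, g, h, i, j, k
  1-simplices (21): ab, ai, bi, cd, cf, cg, ch, cj, df, dg, dh, dj, ei, ek, fg, fh, fj, gh, gj, hj, ik
  2-simplices (10): cdf, cdh, cfg, cgj, chj, dfj, dgh, dgj, fgh, fhj

giving chain groups C_0 ≅ Z^11, C_1 ≅ Z^21, C_2 ≅ Z^10.

The boundary map ∂_1: C_1 → C_0 is given by ∂[p,q] = [q] − [p].
This gives a 11×21 integer matrix of rank 9; reducing to Smith normal form yields diagonal entries (1,1,1,1,1,1,1,1,1).

Boundary ∂_2: C_2 → C_1 sends each 2-simplex [p,q,r] to [q,r] − [p,r] + [p,q]. For instance
  ∂dgh = gh − dh + dg,
  ∂fgh = gh − fh + fg.
As a 21×10 matrix over Z this has rank 10, with invariant factors (1,1,1,1,1,1,1,1,1,2).

Now H_k = ker ∂_k / im ∂_{k+1}, so:

  H_2: rank ker ∂_2 − rank ∂_3 = (10 − 10) − 0 = 0, and there is no ∂_3, so H_2 = 0.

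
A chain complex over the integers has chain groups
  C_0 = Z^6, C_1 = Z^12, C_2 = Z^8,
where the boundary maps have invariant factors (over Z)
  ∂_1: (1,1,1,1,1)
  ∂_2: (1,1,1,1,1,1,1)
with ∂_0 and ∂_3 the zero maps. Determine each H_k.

H_0 = Z,  H_1 = 0,  H_2 = Z.

H_0: b_0 = 6 − 0 − 5 = 1; torsion from ∂_1 factors > 1: none. So H_0 = Z.
H_1: b_1 = 12 − 5 − 7 = 0; torsion from ∂_2 factors > 1: none. So H_1 = 0.
H_2: b_2 = 8 − 7 − 0 = 1; torsion from ∂_3 factors > 1: none. So H_2 = Z.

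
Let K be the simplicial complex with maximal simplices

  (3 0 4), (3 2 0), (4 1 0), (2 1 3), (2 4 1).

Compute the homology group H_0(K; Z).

H_0 ≅ Z.

Fix the vertex order 0 < 1 < 2 < 3 < 4 and write every simplex with vertices in increasing order. Then dim K = 2 and the simplices of K are:

  0-simplices (5): [0], [1], [2], [3], [4]
  1-simplices (10): [0,1], [0,2], [0,3], [0,4], [1,2], [1,3], [1,4], [2,3], [2,4], [3,4]
  2-simplices (5): [0,1,4], [0,2,3], [0,3,4], [1,2,3], [1,2,4]

Hence C_0 ≅ Z^5, C_1 ≅ Z^10, C_2 ≅ Z^5.

Boundary ∂_1: C_1 → C_0 is given by ∂[p,q] = [q] − [p]. For instance
  ∂[0,3] = [3] − [0].
The resulting 5×10 matrix has rank 4, and its Smith normal form has invariant factors (1,1,1,1).

∂_2: C_2 → C_1 maps a triangle to the signed sum of its edges. For instance
  ∂[0,2,3] = [2,3] − [0,3] + [0,2],
  ∂[0,3,4] = [3,4] − [0,4] + [0,3].
The 10×5 boundary matrix has rank 5 and Smith normal form diag(1,1,1,1,1).

Now H_k = ker ∂_k / im ∂_{k+1}, so:

  H_0: rank C_0 − rank ∂_1 = 5 − 4 = 1, and the invariant factors of ∂_1 are all 1, so H_0 = Z.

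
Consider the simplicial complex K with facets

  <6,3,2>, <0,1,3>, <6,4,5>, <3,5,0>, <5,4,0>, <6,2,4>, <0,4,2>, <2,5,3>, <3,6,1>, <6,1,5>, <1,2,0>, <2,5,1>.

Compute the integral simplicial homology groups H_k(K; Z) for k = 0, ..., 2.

H_0 = Z,  H_1 = Z/2,  H_2 = 0.

Fix the vertex order 0 < 1 < 2 < 3 < 4 < 5 < 6 and write every simplex with vertices in increasing order. Then dim K = 2 and the simplices of K are:

  0-simplices (7): [0], [1], [2], [3], [4], [5], [6]
  1-simplices (18): [0,1], [0,2], [0,3], [0,4], [0,5], [1,2], [1,3], [1,5], [1,6], [2,3], [2,4], [2,5], [2,6], [3,5], [3,6], [4,5], [4,6], [5,6]
  2-simplices (12): [0,1,2], [0,1,3], [0,2,4], [0,3,5], [0,4,5], [1,2,5], [1,3,6], [1,5,6], [2,3,5], [2,3,6], [2,4,6], [4,5,6]

so the chain groups are C_0 ≅ Z^7, C_1 ≅ Z^18, C_2 ≅ Z^12.

Boundary ∂_1: C_1 → C_0 is given by ∂[p,q] = [q] − [p].
The 7×18 boundary matrix has rank 6 and Smith normal form diag(1,1,1,1,1,1).

The boundary map ∂_2: C_2 → C_1 maps a triangle to the signed sum of its edges. For instance
  ∂[1,2,5] = [2,5] − [1,5] + [1,2],
  ∂[1,3,6] = [3,6] − [1,6] + [1,3].
The resulting 18×12 matrix has rank 12, and its Smith normal form has invariant factors (1,1,1,1,1,1,1,1,1,1,1,2).

Now H_k = ker ∂_k / im ∂_{k+1}, so:

  H_0: rank C_0 − rank ∂_1 = 7 − 6 = 1, and the invariant factors of ∂_1 are all 1, so H_0 = Z.
  H_1: rank ker ∂_1 − rank ∂_2 = (18 − 6) − 12 = 0, and ∂_2 has invariant factor 2 > 1, so H_1 = Z/2.
  H_2: rank ker ∂_2 − rank ∂_3 = (12 − 12) − 0 = 0, and there is no ∂_3, so H_2 = 0.

As a check, the Euler characteristic is 7 − 18 + 12 = 1, which agrees with 1 − 0 + 0 = 1.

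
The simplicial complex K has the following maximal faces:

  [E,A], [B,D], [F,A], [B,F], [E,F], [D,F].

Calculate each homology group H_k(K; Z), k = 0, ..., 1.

H_0 ≅ Z,  H_1 ≅ Z^2.

Take the total order A < B < D < E < F on the vertex set. Then K (dimension 1) consists of the simplices:

  0-simplices (5): A, B, D, E, F
  1-simplices (6): AE, AF, BD, BF, DF, EF

Hence C_0 ≅ Z^5, C_1 ≅ Z^6.

Boundary ∂_1: C_1 → C_0 is given by ∂[p,q] = [q] − [p].
The 5×6 boundary matrix has rank 4 and Smith normal form diag(1,1,1,1).

Now H_k = ker ∂_k / im ∂_{k+1}, so:

  H_0: rank C_0 − rank ∂_1 = 5 − 4 = 1, and the invariant factors of ∂_1 are all 1, so H_0 ≅ Z.
  H_1: rank ker ∂_1 − rank ∂_2 = (6 − 4) − 0 = 2, and there is no ∂_2, so H_1 ≅ Z^2.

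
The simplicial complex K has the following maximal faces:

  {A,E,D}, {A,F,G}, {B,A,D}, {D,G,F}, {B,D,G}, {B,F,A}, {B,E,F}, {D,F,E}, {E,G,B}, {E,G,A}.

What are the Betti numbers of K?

b_0 = 1, b_1 = 0, b_2 = 0.

Take the total order A < B < D < E < F < G on the vertex set. Then K (dimension 2) consists of the simplices:

  0-simplices (6): A, B, D, E, F, G
  1-simplices (15): AB, AD, AE, AF, AG, BD, BE, BF, BG, DE, DF, DG, EF, EG, FG
  2-simplices (10): ABD, ABF, ADE, AEG, AFG, BDG, BEF, BEG, DEF, DFG

Hence C_0 ≅ Z^6, C_1 ≅ Z^15, C_2 ≅ Z^10.

Boundary ∂_1: C_1 → C_0 is given by ∂[p,q] = [q] − [p]. For instance
  ∂DE = E − D.
The resulting 6×15 matrix has rank 5, and its Smith normal form has invariant factors (1,1,1,1,1).

The boundary map ∂_2: C_2 → C_1 sends each 2-simplex [p,q,r] to [q,r] − [p,r] + [p,q]. For instance
  ∂ABD = BD − AD + AB,
  ∂ADE = DE − AE + AD.
The resulting 15×10 matrix has rank 10, and its Smith normal form has invariant factors (1,1,1,1,1,1,1,1,1,2).

Now H_k = ker ∂_k / im ∂_{k+1}, so:

  H_0: rank C_0 − rank ∂_1 = 6 − 5 = 1, and the invariant factors of ∂_1 are all 1, so H_0 = Z.
  H_1: rank ker ∂_1 − rank ∂_2 = (15 − 5) − 10 = 0, and ∂_2 has invariant factor 2 > 1, so H_1 = Z/2Z.
  H_2: rank ker ∂_2 − rank ∂_3 = (10 − 10) − 0 = 0, and there is no ∂_3, so H_2 = 0.

As a check, the Euler characteristic is 6 − 15 + 10 = 1, which agrees with 1 − 0 + 0 = 1.

Hence the Betti numbers are b_0 = 1, b_1 = 0, b_2 = 0.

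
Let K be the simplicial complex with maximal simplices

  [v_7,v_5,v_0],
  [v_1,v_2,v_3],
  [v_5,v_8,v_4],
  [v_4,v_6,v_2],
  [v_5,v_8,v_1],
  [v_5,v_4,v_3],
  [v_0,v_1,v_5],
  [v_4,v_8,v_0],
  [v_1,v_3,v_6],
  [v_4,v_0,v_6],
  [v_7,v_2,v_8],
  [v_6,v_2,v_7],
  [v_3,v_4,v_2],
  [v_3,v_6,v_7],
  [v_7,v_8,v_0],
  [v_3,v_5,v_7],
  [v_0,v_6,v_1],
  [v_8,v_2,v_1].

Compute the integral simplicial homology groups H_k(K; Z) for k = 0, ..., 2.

H_0 ≅ Z,  H_1 ≅ Z ⊕ Z/2,  H_2 = 0.

Take the total order v_0 < v_1 < v_2 < v_3 < v_4 < v_5 < v_6 < v_7 < v_8 on the vertex set. Then K (dimension 2) consists of the simplices:

  0-simplices (9): [v_0], [v_1], [v_2], [v_3], [v_4], [v_5], [v_6], [v_7], [v_8]
  1-simplices (27): (27 of them)
  2-simplices (18): (18 of them)

giving chain groups C_0 ≅ Z^9, C_1 ≅ Z^27, C_2 ≅ Z^18.

Boundary ∂_1: C_1 → C_0 maps an edge to its endpoints' difference, ∂[p,q] = q − p.
The 9×27 boundary matrix has rank 8 and Smith normal form diag(1,1,1,1,1,1,1,1).

Boundary ∂_2: C_2 → C_1 acts by ∂[p,q,r] = [q,r] − [p,r] + [p,q]. For instance
  ∂[v_0,v_4,v_6] = [v_4,v_6] − [v_0,v_6] + [v_0,v_4],
  ∂[v_4,v_5,v_8] = [v_5,v_8] − [v_4,v_8] + [v_4,v_5].
The 27×18 boundary matrix has rank 18 and Smith normal form diag(1,1,1,1,1,1,1,1,1,1,1,1,1,1,1,1,1,2).

From H_k ≅ ker(∂_k) / im(∂_{k+1}) we obtain:

  H_0: rank C_0 − rank ∂_1 = 9 − 8 = 1, and the invariant factors of ∂_1 are all 1, so H_0 = Z.
  H_1: rank ker ∂_1 − rank ∂_2 = (27 − 8) − 18 = 1, and ∂_2 has invariant factor 2 > 1, so H_1 = Z ⊕ Z/2.
  H_2: rank ker ∂_2 − rank ∂_3 = (18 − 18) − 0 = 0, and there is no ∂_3, so H_2 = 0.

As a check, the Euler characteristic is 9 − 27 + 18 = 0, which agrees with 1 − 1 + 0 = 0.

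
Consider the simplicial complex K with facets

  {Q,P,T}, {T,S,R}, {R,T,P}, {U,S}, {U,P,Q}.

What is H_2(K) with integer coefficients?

Take the total order P < Q < R < S < T < U on the vertex set. Then K (dimension 2) consists of the simplices:

  0-simplices (6): P, Q, R, S, T, U
  1-simplices (10): PQ, PR, PT, PU, QT, QU, RS, RT, ST, SU
  2-simplices (4): PQT, PQU, PRT, RST

giving chain groups C_0 ≅ Z^6, C_1 ≅ Z^10, C_2 ≅ Z^4.

∂_1: C_1 → C_0 is given by ∂[p,q] = [q] − [p]. For instance
  ∂PU = U − P.
This gives a 6×10 integer matrix of rank 5; reducing to Smith normal form yields diagonal entries (1,1,1,1,1).

Boundary ∂_2: C_2 → C_1 sends each 2-simplex [p,q,r] to [q,r] − [p,r] + [p,q]. For instance
  ∂RST = ST − RT + RS,
  ∂PRT = RT − PT + PR.
The 10×4 boundary matrix has rank 4 and Smith normal form diag(1,1,1,1).

Now H_k = ker ∂_k / im ∂_{k+1}, so:

  H_2: rank ker ∂_2 − rank ∂_3 = (4 − 4) − 0 = 0, and there is no ∂_3, so H_2 = 0.

H_2 ≅ 0.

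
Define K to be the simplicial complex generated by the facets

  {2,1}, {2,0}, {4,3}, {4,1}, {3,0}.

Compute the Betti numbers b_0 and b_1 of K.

Fix the vertex order 0 < 1 < 2 < 3 < 4 and write every simplex with vertices in increasing order. Then dim K = 1 and the simplices of K are:

  0-simplices (5): [0], [1], [2], [3], [4]
  1-simplices (5): [0,2], [0,3], [1,2], [1,4], [3,4]

giving chain groups C_0 ≅ Z^5, C_1 ≅ Z^5.

∂_1: C_1 → C_0 maps an edge to its endpoints' difference, ∂[p,q] = q − p.
The resulting 5×5 matrix has rank 4, and its Smith normal form has invariant factors (1,1,1,1).

Now H_k = ker ∂_k / im ∂_{k+1}, so:

  H_0: rank C_0 − rank ∂_1 = 5 − 4 = 1, and the invariant factors of ∂_1 are all 1, so H_0 ≅ Z.
  H_1: rank ker ∂_1 − rank ∂_2 = (5 − 4) − 0 = 1, and there is no ∂_2, so H_1 ≅ Z.

As a check, the Euler characteristic is 5 − 5 = 0, which agrees with 1 − 1 = 0.
(K is a triangulation of the circle S^1.)

Hence the Betti numbers are b_0 = 1, b_1 = 1.

b_0 = 1, b_1 = 1.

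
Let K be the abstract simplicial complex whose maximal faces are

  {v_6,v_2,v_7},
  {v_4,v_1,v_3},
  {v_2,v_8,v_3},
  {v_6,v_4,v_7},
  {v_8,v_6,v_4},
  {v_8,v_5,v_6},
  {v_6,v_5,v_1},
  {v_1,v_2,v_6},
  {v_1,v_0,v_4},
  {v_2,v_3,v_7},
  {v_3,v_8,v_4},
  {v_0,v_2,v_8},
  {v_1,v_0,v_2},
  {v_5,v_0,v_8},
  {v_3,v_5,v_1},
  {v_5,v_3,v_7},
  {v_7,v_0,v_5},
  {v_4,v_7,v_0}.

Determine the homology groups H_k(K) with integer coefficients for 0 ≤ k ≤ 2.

H_0 = Z,  H_1 = Z^2,  H_2 = Z.

We work with the vertex ordering v_0 < v_1 < v_2 < v_3 < v_4 < v_5 < v_6 < v_7 < v_8. The simplices of K, each written with vertices in increasing order, are:

  0-simplices (9): [v_0], [v_1], [v_2], [v_3], [v_4], [v_5], [v_6], [v_7], [v_8]
  1-simplices (27): (27 of them)
  2-simplices (18): (18 of them)

so the chain groups are C_0 ≅ Z^9, C_1 ≅ Z^27, C_2 ≅ Z^18.

∂_1: C_1 → C_0 maps an edge to its endpoints' difference, ∂[p,q] = q − p. For instance
  ∂[v_6,v_7] = [v_7] − [v_6].
This gives a 9×27 integer matrix of rank 8; reducing to Smith normal form yields diagonal entries (1,1,1,1,1,1,1,1).

Boundary ∂_2: C_2 → C_1 sends each 2-simplex [p,q,r] to [q,r] − [p,r] + [p,q]. For instance
  ∂[v_3,v_5,v_7] = [v_5,v_7] − [v_3,v_7] + [v_3,v_5],
  ∂[v_5,v_6,v_8] = [v_6,v_8] − [v_5,v_8] + [v_5,v_6].
The 27×18 boundary matrix has rank 17 and Smith normal form diag(1,1,1,1,1,1,1,1,1,1,1,1,1,1,1,1,1).

Computing H_k = (kernel of ∂_k) / (image of ∂_{k+1}):

  H_0: rank C_0 − rank ∂_1 = 9 − 8 = 1, and the invariant factors of ∂_1 are all 1, so H_0 = Z.
  H_1: rank ker ∂_1 − rank ∂_2 = (27 − 8) − 17 = 2, and the invariant factors of ∂_2 are all 1, so H_1 = Z^2.
  H_2: rank ker ∂_2 − rank ∂_3 = (18 − 17) − 0 = 1, and there is no ∂_3, so H_2 = Z.

As a check, the Euler characteristic is 9 − 27 + 18 = 0, which agrees with 1 − 2 + 1 = 0.
(K is a triangulation of the torus T^2.)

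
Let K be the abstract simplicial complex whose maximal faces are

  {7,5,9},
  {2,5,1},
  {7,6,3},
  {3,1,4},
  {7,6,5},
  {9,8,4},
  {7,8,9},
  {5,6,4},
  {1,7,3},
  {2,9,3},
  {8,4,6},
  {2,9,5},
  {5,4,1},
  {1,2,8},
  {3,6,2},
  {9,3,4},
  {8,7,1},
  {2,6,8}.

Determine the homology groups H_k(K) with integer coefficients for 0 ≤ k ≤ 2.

H_0 ≅ Z,  H_1 ≅ Z^2,  H_2 ≅ Z.

We work with the vertex ordering 1 < 2 < 3 < 4 < 5 < 6 < 7 < 8 < 9. The simplices of K, each written with vertices in increasing order, are:

  0-simplices (9): [1], [2], [3], [4], [5], [6], [7], [8], [9]
  1-simplices (27): (27 of them)
  2-simplices (18): [1,2,5], [1,2,8], [1,3,4], [1,3,7], [1,4,5], [1,7,8], [2,3,6], [2,3,9], [2,5,9], [2,6,8], [3,4,9], [3,6,7], [4,5,6], [4,6,8], [4,8,9], [5,6,7], [5,7,9], [7,8,9]

giving chain groups C_0 ≅ Z^9, C_1 ≅ Z^27, C_2 ≅ Z^18.

The boundary map ∂_1: C_1 → C_0 is given by ∂[p,q] = [q] − [p].
As a 9×27 matrix over Z this has rank 8, with invariant factors (1,1,1,1,1,1,1,1).

Boundary ∂_2: C_2 → C_1 acts by ∂[p,q,r] = [q,r] − [p,r] + [p,q]. For instance
  ∂[1,7,8] = [7,8] − [1,8] + [1,7],
  ∂[5,6,7] = [6,7] − [5,7] + [5,6].
The resulting 27×18 matrix has rank 17, and its Smith normal form has invariant factors (1,1,1,1,1,1,1,1,1,1,1,1,1,1,1,1,1).

Now H_k = ker ∂_k / im ∂_{k+1}, so:

  H_0: rank C_0 − rank ∂_1 = 9 − 8 = 1, and the invariant factors of ∂_1 are all 1, so H_0 = Z.
  H_1: rank ker ∂_1 − rank ∂_2 = (27 − 8) − 17 = 2, and the invariant factors of ∂_2 are all 1, so H_1 = Z^2.
  H_2: rank ker ∂_2 − rank ∂_3 = (18 − 17) − 0 = 1, and there is no ∂_3, so H_2 = Z.

(K is a triangulation of the torus T^2.)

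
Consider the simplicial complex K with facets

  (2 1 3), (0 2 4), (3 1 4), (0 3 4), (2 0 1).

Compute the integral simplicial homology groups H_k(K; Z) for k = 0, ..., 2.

H_0 = Z,  H_1 = Z,  H_2 = 0.

Fix the vertex order 0 < 1 < 2 < 3 < 4 and write every simplex with vertices in increasing order. Then dim K = 2 and the simplices of K are:

  0-simplices (5): [0], [1], [2], [3], [4]
  1-simplices (10): [0,1], [0,2], [0,3], [0,4], [1,2], [1,3], [1,4], [2,3], [2,4], [3,4]
  2-simplices (5): [0,1,2], [0,2,4], [0,3,4], [1,2,3], [1,3,4]

Hence C_0 ≅ Z^5, C_1 ≅ Z^10, C_2 ≅ Z^5.

∂_1: C_1 → C_0 is given by ∂[p,q] = [q] − [p].
As a 5×10 matrix over Z this has rank 4, with invariant factors (1,1,1,1).

Boundary ∂_2: C_2 → C_1 sends each 2-simplex [p,q,r] to [q,r] − [p,r] + [p,q]. For instance
  ∂[1,2,3] = [2,3] − [1,3] + [1,2],
  ∂[0,2,4] = [2,4] − [0,4] + [0,2].
This gives a 10×5 integer matrix of rank 5; reducing to Smith normal form yields diagonal entries (1,1,1,1,1).

Now H_k = ker ∂_k / im ∂_{k+1}, so:

  H_0: rank C_0 − rank ∂_1 = 5 − 4 = 1, and the invariant factors of ∂_1 are all 1, so H_0 = Z.
  H_1: rank ker ∂_1 − rank ∂_2 = (10 − 4) − 5 = 1, and the invariant factors of ∂_2 are all 1, so H_1 = Z.
  H_2: rank ker ∂_2 − rank ∂_3 = (5 − 5) − 0 = 0, and there is no ∂_3, so H_2 = 0.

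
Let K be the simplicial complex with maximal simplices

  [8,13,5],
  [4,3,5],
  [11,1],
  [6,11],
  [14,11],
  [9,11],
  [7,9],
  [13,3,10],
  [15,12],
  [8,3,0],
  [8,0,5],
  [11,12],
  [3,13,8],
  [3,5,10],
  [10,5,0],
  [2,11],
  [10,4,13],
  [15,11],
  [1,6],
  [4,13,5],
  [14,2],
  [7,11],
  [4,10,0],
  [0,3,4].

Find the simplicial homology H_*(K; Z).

Fix the vertex order 0 < 1 < 2 < 3 < 4 < 5 < 6 < 7 < 8 < 9 < 10 < 11 < 12 < 13 < 14 < 15 and write every simplex with vertices in increasing order. Then dim K = 2 and the simplices of K are:

  0-simplices (16): [0], [1], [2], [3], [4], [5], [6], [7], [8], [9], [10], [11], [12], [13], [14], [15]
  1-simplices (30): (30 of them)
  2-simplices (12): [0,3,4], [0,3,8], [0,4,10], [0,5,8], [0,5,10], [3,4,5], [3,5,10], [3,8,13], [3,10,13], [4,5,13], [4,10,13], [5,8,13]

so the chain groups are C_0 ≅ Z^16, C_1 ≅ Z^30, C_2 ≅ Z^12.

The boundary map ∂_1: C_1 → C_0 is given by ∂[p,q] = [q] − [p].
This gives a 16×30 integer matrix of rank 14; reducing to Smith normal form yields diagonal entries (1,1,1,1,1,1,1,1,1,1,1,1,1,1).

∂_2: C_2 → C_1 acts by ∂[p,q,r] = [q,r] − [p,r] + [p,q]. For instance
  ∂[0,3,8] = [3,8] − [0,8] + [0,3],
  ∂[4,5,13] = [5,13] − [4,13] + [4,5].
The resulting 30×12 matrix has rank 12, and its Smith normal form has invariant factors (1,1,1,1,1,1,1,1,1,1,1,2).

From H_k ≅ ker(∂_k) / im(∂_{k+1}) we obtain:

  H_0: rank C_0 − rank ∂_1 = 16 − 14 = 2, and the invariant factors of ∂_1 are all 1, so H_0 ≅ Z^2.
  H_1: rank ker ∂_1 − rank ∂_2 = (30 − 14) − 12 = 4, and ∂_2 has invariant factor 2 > 1, so H_1 ≅ Z^4 × Z/2.
  H_2: rank ker ∂_2 − rank ∂_3 = (12 − 12) − 0 = 0, and there is no ∂_3, so H_2 ≅ 0.

As a check, the Euler characteristic is 16 − 30 + 12 = -2, which agrees with 2 − 4 + 0 = -2.

H_0 ≅ Z^2,  H_1 ≅ Z^4 × Z/2,  H_2 = 0.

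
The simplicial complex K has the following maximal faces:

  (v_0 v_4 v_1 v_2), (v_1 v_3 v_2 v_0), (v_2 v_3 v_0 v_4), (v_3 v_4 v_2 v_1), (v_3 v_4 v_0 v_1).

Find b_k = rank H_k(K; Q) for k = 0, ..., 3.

b_0 = 1, b_1 = 0, b_2 = 0, b_3 = 1.

We work with the vertex ordering v_0 < v_1 < v_2 < v_3 < v_4. The simplices of K, each written with vertices in increasing order, are:

  0-simplices (5): [v_0], [v_1], [v_2], [v_3], [v_4]
  1-simplices (10): [v_0,v_1], [v_0,v_2], [v_0,v_3], [v_0,v_4], [v_1,v_2], [v_1,v_3], [v_1,v_4], [v_2,v_3], [v_2,v_4], [v_3,v_4]
  2-simplices (10): [v_0,v_1,v_2], [v_0,v_1,v_3], [v_0,v_1,v_4], [v_0,v_2,v_3], [v_0,v_2,v_4], [v_0,v_3,v_4], [v_1,v_2,v_3], [v_1,v_2,v_4], [v_1,v_3,v_4], [v_2,v_3,v_4]
  3-simplices (5): [v_0,v_1,v_2,v_3], [v_0,v_1,v_2,v_4], [v_0,v_1,v_3,v_4], [v_0,v_2,v_3,v_4], [v_1,v_2,v_3,v_4]

so the chain groups are C_0 ≅ Z^5, C_1 ≅ Z^10, C_2 ≅ Z^10, C_3 ≅ Z^5.

The boundary map ∂_1: C_1 → C_0 maps an edge to its endpoints' difference, ∂[p,q] = q − p. For instance
  ∂[v_0,v_2] = [v_2] − [v_0].
The 5×10 boundary matrix has rank 4 and Smith normal form diag(1,1,1,1).

∂_2: C_2 → C_1 maps a triangle to the signed sum of its edges. For instance
  ∂[v_0,v_3,v_4] = [v_3,v_4] − [v_0,v_4] + [v_0,v_3],
  ∂[v_0,v_1,v_2] = [v_1,v_2] − [v_0,v_2] + [v_0,v_1].
This gives a 10×10 integer matrix of rank 6; reducing to Smith normal form yields diagonal entries (1,1,1,1,1,1).

∂_3: C_3 → C_2 sends each 3-simplex σ to the alternating sum Σ_i (−1)^i (σ with its i-th vertex removed). For instance
  ∂[v_0,v_1,v_2,v_4] = [v_1,v_2,v_4] − [v_0,v_2,v_4] + [v_0,v_1,v_4] − [v_0,v_1,v_2],
  ∂[v_1,v_2,v_3,v_4] = [v_2,v_3,v_4] − [v_1,v_3,v_4] + [v_1,v_2,v_4] − [v_1,v_2,v_3].
The 10×5 boundary matrix has rank 4 and Smith normal form diag(1,1,1,1).

Computing H_k = (kernel of ∂_k) / (image of ∂_{k+1}):

  H_0: rank C_0 − rank ∂_1 = 5 − 4 = 1, and the invariant factors of ∂_1 are all 1, so H_0 ≅ Z.
  H_1: rank ker ∂_1 − rank ∂_2 = (10 − 4) − 6 = 0, and the invariant factors of ∂_2 are all 1, so H_1 ≅ 0.
  H_2: rank ker ∂_2 − rank ∂_3 = (10 − 6) − 4 = 0, and the invariant factors of ∂_3 are all 1, so H_2 ≅ 0.
  H_3: rank ker ∂_3 − rank ∂_4 = (5 − 4) − 0 = 1, and there is no ∂_4, so H_3 ≅ Z.

Hence the Betti numbers are b_0 = 1, b_1 = 0, b_2 = 0, b_3 = 1.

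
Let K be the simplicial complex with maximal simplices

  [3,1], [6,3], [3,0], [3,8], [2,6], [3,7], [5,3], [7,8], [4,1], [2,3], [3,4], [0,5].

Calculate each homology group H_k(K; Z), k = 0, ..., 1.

K has 9 vertices, 12 edges.
rank ∂_0 = 0, rank ∂_1 = 8 ⇒ b_0 = 9 − 0 − 8 = 1; all invariant factors of ∂_1 are 1 so no torsion. So H_0 ≅ Z.
rank ∂_1 = 8, rank ∂_2 = 0 ⇒ b_1 = 12 − 8 − 0 = 4. So H_1 ≅ Z^4.

H_0 ≅ Z,  H_1 ≅ Z^4.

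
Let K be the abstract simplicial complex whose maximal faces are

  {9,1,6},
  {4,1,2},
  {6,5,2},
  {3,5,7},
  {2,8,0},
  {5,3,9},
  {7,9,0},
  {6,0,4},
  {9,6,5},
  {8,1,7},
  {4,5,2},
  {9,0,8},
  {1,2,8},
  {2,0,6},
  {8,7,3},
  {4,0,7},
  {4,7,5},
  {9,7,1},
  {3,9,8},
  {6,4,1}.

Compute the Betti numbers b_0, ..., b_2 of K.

K has 10 vertices, 30 edges, 20 triangles.
rank ∂_0 = 0, rank ∂_1 = 9 ⇒ b_0 = 10 − 0 − 9 = 1; all invariant factors of ∂_1 are 1 so no torsion. So H_0 = Z.
rank ∂_1 = 9, rank ∂_2 = 20 ⇒ b_1 = 30 − 9 − 20 = 1; ∂_2 has invariant factor(s) [2] giving torsion. So H_1 = Z ⊕ Z/2Z.
rank ∂_2 = 20, rank ∂_3 = 0 ⇒ b_2 = 20 − 20 − 0 = 0. So H_2 = 0.

b_0 = 1, b_1 = 1, b_2 = 0.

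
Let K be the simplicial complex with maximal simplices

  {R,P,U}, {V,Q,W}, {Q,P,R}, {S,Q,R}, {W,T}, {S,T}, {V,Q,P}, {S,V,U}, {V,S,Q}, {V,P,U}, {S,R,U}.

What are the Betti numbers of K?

b_0 = 1, b_1 = 1, b_2 = 1.

Order the vertices as P < Q < R < S < T < U < V < W. Listing each simplex with vertices in this order, K has dimension 2 with simplices:

  0-simplices (8): P, Q, R, S, T, U, V, W
  1-simplices (16): PQ, PR, PU, PV, QR, QS, QV, QW, RS, RU, ST, SU, SV, TW, UV, VW
  2-simplices (9): PQR, PQV, PRU, PUV, QRS, QSV, QVW, RSU, SUV

so the chain groups are C_0 ≅ Z^8, C_1 ≅ Z^16, C_2 ≅ Z^9.

The boundary map ∂_1: C_1 → C_0 is given by ∂[p,q] = [q] − [p].
This gives a 8×16 integer matrix of rank 7; reducing to Smith normal form yields diagonal entries (1,1,1,1,1,1,1).

∂_2: C_2 → C_1 acts by ∂[p,q,r] = [q,r] − [p,r] + [p,q]. For instance
  ∂QSV = SV − QV + QS,
  ∂RSU = SU − RU + RS.
The 16×9 boundary matrix has rank 8 and Smith normal form diag(1,1,1,1,1,1,1,1).

Now H_k = ker ∂_k / im ∂_{k+1}, so:

  H_0: rank C_0 − rank ∂_1 = 8 − 7 = 1, and the invariant factors of ∂_1 are all 1, so H_0 = Z.
  H_1: rank ker ∂_1 − rank ∂_2 = (16 − 7) − 8 = 1, and the invariant factors of ∂_2 are all 1, so H_1 = Z.
  H_2: rank ker ∂_2 − rank ∂_3 = (9 − 8) − 0 = 1, and there is no ∂_3, so H_2 = Z.

As a check, the Euler characteristic is 8 − 16 + 9 = 1, which agrees with 1 − 1 + 1 = 1.

Hence the Betti numbers are b_0 = 1, b_1 = 1, b_2 = 1.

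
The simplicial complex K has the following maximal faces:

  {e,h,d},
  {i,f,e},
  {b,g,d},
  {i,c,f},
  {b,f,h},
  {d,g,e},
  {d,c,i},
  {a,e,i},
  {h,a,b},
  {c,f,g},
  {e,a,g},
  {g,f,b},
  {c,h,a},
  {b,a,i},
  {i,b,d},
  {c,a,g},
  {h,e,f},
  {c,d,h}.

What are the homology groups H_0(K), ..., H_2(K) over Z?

H_0 ≅ Z,  H_1 ≅ Z^2,  H_2 ≅ Z.

Fix the vertex order a < b < c < d < e < f < g < h < i and write every simplex with vertices in increasing order. Then dim K = 2 and the simplices of K are:

  0-simplices (9): a, b, c, d, e, f, g, h, i
  1-simplices (27): ab, ac, ae, ag, ah, ai, bd, bf, bg, bh, bi, cd, cf, cg, ch, ci, de, dg, dh, di, ef, eg, eh, ei, fg, fh, fi
  2-simplices (18): abh, abi, acg, ach, aeg, aei, bdg, bdi, bfg, bfh, cdh, cdi, cfg, cfi, deg, deh, efh, efi

giving chain groups C_0 ≅ Z^9, C_1 ≅ Z^27, C_2 ≅ Z^18.

Boundary ∂_1: C_1 → C_0 is given by ∂[p,q] = [q] − [p]. For instance
  ∂ab = b − a.
The 9×27 boundary matrix has rank 8 and Smith normal form diag(1,1,1,1,1,1,1,1).

∂_2: C_2 → C_1 acts by ∂[p,q,r] = [q,r] − [p,r] + [p,q]. For instance
  ∂deh = eh − dh + de,
  ∂aei = ei − ai + ae.
The 27×18 boundary matrix has rank 17 and Smith normal form diag(1,1,1,1,1,1,1,1,1,1,1,1,1,1,1,1,1).

Reading off H_k = ker ∂_k / im ∂_{k+1}:

  H_0: rank C_0 − rank ∂_1 = 9 − 8 = 1, and the invariant factors of ∂_1 are all 1, so H_0 = Z.
  H_1: rank ker ∂_1 − rank ∂_2 = (27 − 8) − 17 = 2, and the invariant factors of ∂_2 are all 1, so H_1 = Z^2.
  H_2: rank ker ∂_2 − rank ∂_3 = (18 − 17) − 0 = 1, and there is no ∂_3, so H_2 = Z.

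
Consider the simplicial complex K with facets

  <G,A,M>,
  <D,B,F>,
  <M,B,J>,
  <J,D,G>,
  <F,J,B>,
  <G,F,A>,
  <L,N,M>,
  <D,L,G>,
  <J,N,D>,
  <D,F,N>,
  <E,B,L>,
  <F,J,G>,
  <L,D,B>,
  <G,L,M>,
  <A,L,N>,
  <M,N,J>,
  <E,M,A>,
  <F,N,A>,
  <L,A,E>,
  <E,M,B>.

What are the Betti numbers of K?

b_0 = 1, b_1 = 1, b_2 = 0.

Take the total order A < B < D < E < F < G < J < L < M < N on the vertex set. Then K (dimension 2) consists of the simplices:

  0-simplices (10): A, B, D, E, F, G, J, L, M, N
  1-simplices (30): AE, AF, AG, AL, AM, AN, BD, BE, BF, BJ, BL, BM, DF, DG, DJ, DL, DN, EL, EM, FG, FJ, FN, GJ, GL, GM, JM, JN, LM, LN, MN
  2-simplices (20): AEL, AEM, AFG, AFN, AGM, ALN, BDF, BDL, BEL, BEM, BFJ, BJM, DFN, DGJ, DGL, DJN, FGJ, GLM, JMN, LMN

giving chain groups C_0 ≅ Z^10, C_1 ≅ Z^30, C_2 ≅ Z^20.

Boundary ∂_1: C_1 → C_0 maps an edge to its endpoints' difference, ∂[p,q] = q − p. For instance
  ∂AE = E − A.
As a 10×30 matrix over Z this has rank 9, with invariant factors (1,1,1,1,1,1,1,1,1).

The boundary map ∂_2: C_2 → C_1 sends each 2-simplex [p,q,r] to [q,r] − [p,r] + [p,q]. For instance
  ∂DGJ = GJ − DJ + DG,
  ∂DFN = FN − DN + DF.
The resulting 30×20 matrix has rank 20, and its Smith normal form has invariant factors (1,1,1,1,1,1,1,1,1,1,1,1,1,1,1,1,1,1,1,2).

From H_k ≅ ker(∂_k) / im(∂_{k+1}) we obtain:

  H_0: rank C_0 − rank ∂_1 = 10 − 9 = 1, and the invariant factors of ∂_1 are all 1, so H_0 = Z.
  H_1: rank ker ∂_1 − rank ∂_2 = (30 − 9) − 20 = 1, and ∂_2 has invariant factor 2 > 1, so H_1 = Z ⊕ Z_2.
  H_2: rank ker ∂_2 − rank ∂_3 = (20 − 20) − 0 = 0, and there is no ∂_3, so H_2 = 0.

Hence the Betti numbers are b_0 = 1, b_1 = 1, b_2 = 0.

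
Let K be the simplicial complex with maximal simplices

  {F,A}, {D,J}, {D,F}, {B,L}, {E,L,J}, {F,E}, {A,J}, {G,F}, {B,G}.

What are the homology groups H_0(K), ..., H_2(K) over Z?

H_0 = Z,  H_1 = Z^3,  H_2 = 0.

K has 8 vertices, 11 edges, 1 triangle.
rank ∂_0 = 0, rank ∂_1 = 7 ⇒ b_0 = 8 − 0 − 7 = 1; all invariant factors of ∂_1 are 1 so no torsion. So H_0 = Z.
rank ∂_1 = 7, rank ∂_2 = 1 ⇒ b_1 = 11 − 7 − 1 = 3; all invariant factors of ∂_2 are 1 so no torsion. So H_1 = Z^3.
rank ∂_2 = 1, rank ∂_3 = 0 ⇒ b_2 = 1 − 1 − 0 = 0. So H_2 = 0.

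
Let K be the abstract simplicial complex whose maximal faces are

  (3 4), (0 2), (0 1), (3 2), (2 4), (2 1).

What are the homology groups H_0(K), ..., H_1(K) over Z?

Order the vertices as 0 < 1 < 2 < 3 < 4. Listing each simplex with vertices in this order, K has dimension 1 with simplices:

  0-simplices (5): [0], [1], [2], [3], [4]
  1-simplices (6): [0,1], [0,2], [1,2], [2,3], [2,4], [3,4]

Hence C_0 ≅ Z^5, C_1 ≅ Z^6.

∂_1: C_1 → C_0 maps an edge to its endpoints' difference, ∂[p,q] = q − p.
The 5×6 boundary matrix has rank 4 and Smith normal form diag(1,1,1,1).

From H_k ≅ ker(∂_k) / im(∂_{k+1}) we obtain:

  H_0: rank C_0 − rank ∂_1 = 5 − 4 = 1, and the invariant factors of ∂_1 are all 1, so H_0 = Z.
  H_1: rank ker ∂_1 − rank ∂_2 = (6 − 4) − 0 = 2, and there is no ∂_2, so H_1 = Z^2.

H_0 = Z,  H_1 = Z^2.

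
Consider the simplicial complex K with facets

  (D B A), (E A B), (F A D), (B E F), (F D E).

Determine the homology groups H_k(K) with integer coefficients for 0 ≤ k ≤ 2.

Order the vertices as A < B < D < E < F. Listing each simplex with vertices in this order, K has dimension 2 with simplices:

  0-simplices (5): A, B, D, E, F
  1-simplices (10): AB, AD, AE, AF, BD, BE, BF, DE, DF, EF
  2-simplices (5): ABD, ABE, ADF, BEF, DEF

Hence C_0 ≅ Z^5, C_1 ≅ Z^10, C_2 ≅ Z^5.

Boundary ∂_1: C_1 → C_0 sends each edge [p,q] (with p < q) to q − p.
This gives a 5×10 integer matrix of rank 4; reducing to Smith normal form yields diagonal entries (1,1,1,1).

∂_2: C_2 → C_1 maps a triangle to the signed sum of its edges. For instance
  ∂ABE = BE − AE + AB,
  ∂ABD = BD − AD + AB.
The 10×5 boundary matrix has rank 5 and Smith normal form diag(1,1,1,1,1).

Computing H_k = (kernel of ∂_k) / (image of ∂_{k+1}):

  H_0: rank C_0 − rank ∂_1 = 5 − 4 = 1, and the invariant factors of ∂_1 are all 1, so H_0 = Z.
  H_1: rank ker ∂_1 − rank ∂_2 = (10 − 4) − 5 = 1, and the invariant factors of ∂_2 are all 1, so H_1 = Z.
  H_2: rank ker ∂_2 − rank ∂_3 = (5 − 5) − 0 = 0, and there is no ∂_3, so H_2 = 0.

H_0 ≅ Z,  H_1 ≅ Z,  H_2 = 0.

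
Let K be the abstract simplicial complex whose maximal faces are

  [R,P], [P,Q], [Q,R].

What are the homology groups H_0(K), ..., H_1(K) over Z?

Fix the vertex order P < Q < R and write every simplex with vertices in increasing order. Then dim K = 1 and the simplices of K are:

  0-simplices (3): P, Q, R
  1-simplices (3): PQ, PR, QR

giving chain groups C_0 ≅ Z^3, C_1 ≅ Z^3.

The boundary map ∂_1: C_1 → C_0 sends each edge [p,q] (with p < q) to q − p. For instance
  ∂PQ = Q − P.
The 3×3 boundary matrix has rank 2 and Smith normal form diag(1,1).

From H_k ≅ ker(∂_k) / im(∂_{k+1}) we obtain:

  H_0: rank C_0 − rank ∂_1 = 3 − 2 = 1, and the invariant factors of ∂_1 are all 1, so H_0 = Z.
  H_1: rank ker ∂_1 − rank ∂_2 = (3 − 2) − 0 = 1, and there is no ∂_2, so H_1 = Z.

As a check, the Euler characteristic is 3 − 3 = 0, which agrees with 1 − 1 = 0.

H_0 ≅ Z,  H_1 ≅ Z.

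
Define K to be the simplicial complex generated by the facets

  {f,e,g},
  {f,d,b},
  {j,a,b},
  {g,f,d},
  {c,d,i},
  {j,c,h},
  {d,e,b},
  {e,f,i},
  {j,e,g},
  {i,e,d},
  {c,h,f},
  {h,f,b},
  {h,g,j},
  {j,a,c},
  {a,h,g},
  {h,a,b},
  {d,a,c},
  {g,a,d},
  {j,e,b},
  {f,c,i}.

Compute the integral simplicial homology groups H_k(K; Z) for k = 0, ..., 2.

Order the vertices as a < b < c < d < e < f < g < h < i < j. Listing each simplex with vertices in this order, K has dimension 2 with simplices:

  0-simplices (10): a, b, c, d, e, f, g, h, i, j
  1-simplices (30): ab, ac, ad, ag, ah, aj, bd, be, bf, bh, bj, cd, cf, ch, ci, cj, de, df, dg, di, ef, eg, ei, ej, fg, fh, fi, gh, gj, hj
  2-simplices (20): abh, abj, acd, acj, adg, agh, bde, bdf, bej, bfh, cdi, cfh, cfi, chj, dei, dfg, efg, efi, egj, ghj

giving chain groups C_0 ≅ Z^10, C_1 ≅ Z^30, C_2 ≅ Z^20.

The boundary map ∂_1: C_1 → C_0 sends each edge [p,q] (with p < q) to q − p. For instance
  ∂aj = j − a.
This gives a 10×30 integer matrix of rank 9; reducing to Smith normal form yields diagonal entries (1,1,1,1,1,1,1,1,1).

∂_2: C_2 → C_1 acts by ∂[p,q,r] = [q,r] − [p,r] + [p,q]. For instance
  ∂efg = fg − eg + ef,
  ∂agh = gh − ah + ag.
The 30×20 boundary matrix has rank 20 and Smith normal form diag(1,1,1,1,1,1,1,1,1,1,1,1,1,1,1,1,1,1,1,2).

From H_k ≅ ker(∂_k) / im(∂_{k+1}) we obtain:

  H_0: rank C_0 − rank ∂_1 = 10 − 9 = 1, and the invariant factors of ∂_1 are all 1, so H_0 = Z.
  H_1: rank ker ∂_1 − rank ∂_2 = (30 − 9) − 20 = 1, and ∂_2 has invariant factor 2 > 1, so H_1 = Z ⊕ Z/2.
  H_2: rank ker ∂_2 − rank ∂_3 = (20 − 20) − 0 = 0, and there is no ∂_3, so H_2 = 0.

H_0 ≅ Z,  H_1 ≅ Z ⊕ Z/2,  H_2 = 0.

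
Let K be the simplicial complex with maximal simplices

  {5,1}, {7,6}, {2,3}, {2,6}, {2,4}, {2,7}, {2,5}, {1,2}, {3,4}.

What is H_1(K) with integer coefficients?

H_1 = Z^3.

Take the total order 1 < 2 < 3 < 4 < 5 < 6 < 7 on the vertex set. Then K (dimension 1) consists of the simplices:

  0-simplices (7): [1], [2], [3], [4], [5], [6], [7]
  1-simplices (9): [1,2], [1,5], [2,3], [2,4], [2,5], [2,6], [2,7], [3,4], [6,7]

so the chain groups are C_0 ≅ Z^7, C_1 ≅ Z^9.

Boundary ∂_1: C_1 → C_0 sends each edge [p,q] (with p < q) to q − p.
This gives a 7×9 integer matrix of rank 6; reducing to Smith normal form yields diagonal entries (1,1,1,1,1,1).

Computing H_k = (kernel of ∂_k) / (image of ∂_{k+1}):

  H_1: rank ker ∂_1 − rank ∂_2 = (9 − 6) − 0 = 3, and there is no ∂_2, so H_1 ≅ Z^3.

(K is a triangulation of a wedge of 3 circles.)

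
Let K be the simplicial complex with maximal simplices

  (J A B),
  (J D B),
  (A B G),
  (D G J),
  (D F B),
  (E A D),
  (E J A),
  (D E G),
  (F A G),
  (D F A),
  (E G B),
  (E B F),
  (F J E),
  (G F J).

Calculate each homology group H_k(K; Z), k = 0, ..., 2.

Take the total order A < B < D < E < F < G < J on the vertex set. Then K (dimension 2) consists of the simplices:

  0-simplices (7): A, B, D, E, F, G, J
  1-simplices (21): AB, AD, AE, AF, AG, AJ, BD, BE, BF, BG, BJ, DE, DF, DG, DJ, EF, EG, EJ, FG, FJ, GJ
  2-simplices (14): ABG, ABJ, ADE, ADF, AEJ, AFG, BDF, BDJ, BEF, BEG, DEG, DGJ, EFJ, FGJ

Hence C_0 ≅ Z^7, C_1 ≅ Z^21, C_2 ≅ Z^14.

Boundary ∂_1: C_1 → C_0 is given by ∂[p,q] = [q] − [p]. For instance
  ∂BG = G − B.
This gives a 7×21 integer matrix of rank 6; reducing to Smith normal form yields diagonal entries (1,1,1,1,1,1).

∂_2: C_2 → C_1 acts by ∂[p,q,r] = [q,r] − [p,r] + [p,q]. For instance
  ∂AEJ = EJ − AJ + AE,
  ∂DEG = EG − DG + DE.
The 21×14 boundary matrix has rank 13 and Smith normal form diag(1,1,1,1,1,1,1,1,1,1,1,1,1).

Reading off H_k = ker ∂_k / im ∂_{k+1}:

  H_0: rank C_0 − rank ∂_1 = 7 − 6 = 1, and the invariant factors of ∂_1 are all 1, so H_0 ≅ Z.
  H_1: rank ker ∂_1 − rank ∂_2 = (21 − 6) − 13 = 2, and the invariant factors of ∂_2 are all 1, so H_1 ≅ Z^2.
  H_2: rank ker ∂_2 − rank ∂_3 = (14 − 13) − 0 = 1, and there is no ∂_3, so H_2 ≅ Z.

H_0 = Z,  H_1 = Z^2,  H_2 = Z.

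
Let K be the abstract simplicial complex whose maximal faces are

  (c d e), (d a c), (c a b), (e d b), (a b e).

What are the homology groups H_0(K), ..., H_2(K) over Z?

Fix the vertex order a < b < c < d < e and write every simplex with vertices in increasing order. Then dim K = 2 and the simplices of K are:

  0-simplices (5): a, b, c, d, e
  1-simplices (10): ab, ac, ad, ae, bc, bd, be, cd, ce, de
  2-simplices (5): abc, abe, acd, bde, cde

giving chain groups C_0 ≅ Z^5, C_1 ≅ Z^10, C_2 ≅ Z^5.

∂_1: C_1 → C_0 is given by ∂[p,q] = [q] − [p]. For instance
  ∂ab = b − a.
This gives a 5×10 integer matrix of rank 4; reducing to Smith normal form yields diagonal entries (1,1,1,1).

Boundary ∂_2: C_2 → C_1 maps a triangle to the signed sum of its edges. For instance
  ∂abe = be − ae + ab,
  ∂acd = cd − ad + ac.
As a 10×5 matrix over Z this has rank 5, with invariant factors (1,1,1,1,1).

Reading off H_k = ker ∂_k / im ∂_{k+1}:

  H_0: rank C_0 − rank ∂_1 = 5 − 4 = 1, and the invariant factors of ∂_1 are all 1, so H_0 ≅ Z.
  H_1: rank ker ∂_1 − rank ∂_2 = (10 − 4) − 5 = 1, and the invariant factors of ∂_2 are all 1, so H_1 ≅ Z.
  H_2: rank ker ∂_2 − rank ∂_3 = (5 − 5) − 0 = 0, and there is no ∂_3, so H_2 ≅ 0.

(K is a triangulation of the Möbius band.)

H_0 ≅ Z,  H_1 ≅ Z,  H_2 = 0.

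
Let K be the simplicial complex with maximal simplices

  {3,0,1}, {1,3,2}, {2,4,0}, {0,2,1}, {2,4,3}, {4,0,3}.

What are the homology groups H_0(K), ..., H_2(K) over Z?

H_0 ≅ Z,  H_1 = 0,  H_2 ≅ Z.

K has 5 vertices, 9 edges, 6 triangles.
rank ∂_0 = 0, rank ∂_1 = 4 ⇒ b_0 = 5 − 0 − 4 = 1; all invariant factors of ∂_1 are 1 so no torsion. So H_0 = Z.
rank ∂_1 = 4, rank ∂_2 = 5 ⇒ b_1 = 9 − 4 − 5 = 0; all invariant factors of ∂_2 are 1 so no torsion. So H_1 = 0.
rank ∂_2 = 5, rank ∂_3 = 0 ⇒ b_2 = 6 − 5 − 0 = 1. So H_2 = Z.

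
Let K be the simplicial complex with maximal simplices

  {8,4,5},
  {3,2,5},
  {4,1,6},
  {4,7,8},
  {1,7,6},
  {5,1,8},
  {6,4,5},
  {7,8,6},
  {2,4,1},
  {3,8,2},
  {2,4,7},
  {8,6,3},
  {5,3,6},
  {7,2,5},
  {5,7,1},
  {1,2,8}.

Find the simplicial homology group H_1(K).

Order the vertices as 1 < 2 < 3 < 4 < 5 < 6 < 7 < 8. Listing each simplex with vertices in this order, K has dimension 2 with simplices:

  0-simplices (8): [1], [2], [3], [4], [5], [6], [7], [8]
  1-simplices (24): (24 of them)
  2-simplices (16): [1,2,4], [1,2,8], [1,4,6], [1,5,7], [1,5,8], [1,6,7], [2,3,5], [2,3,8], [2,4,7], [2,5,7], [3,5,6], [3,6,8], [4,5,6], [4,5,8], [4,7,8], [6,7,8]

Hence C_0 ≅ Z^8, C_1 ≅ Z^24, C_2 ≅ Z^16.

∂_1: C_1 → C_0 sends each edge [p,q] (with p < q) to q − p.
As a 8×24 matrix over Z this has rank 7, with invariant factors (1,1,1,1,1,1,1).

The boundary map ∂_2: C_2 → C_1 acts by ∂[p,q,r] = [q,r] − [p,r] + [p,q]. For instance
  ∂[2,4,7] = [4,7] − [2,7] + [2,4],
  ∂[2,3,8] = [3,8] − [2,8] + [2,3].
The 24×16 boundary matrix has rank 15 and Smith normal form diag(1,1,1,1,1,1,1,1,1,1,1,1,1,1,1).

Computing H_k = (kernel of ∂_k) / (image of ∂_{k+1}):

  H_1: rank ker ∂_1 − rank ∂_2 = (24 − 7) − 15 = 2, and the invariant factors of ∂_2 are all 1, so H_1 ≅ Z^2.

H_1 = Z^2.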